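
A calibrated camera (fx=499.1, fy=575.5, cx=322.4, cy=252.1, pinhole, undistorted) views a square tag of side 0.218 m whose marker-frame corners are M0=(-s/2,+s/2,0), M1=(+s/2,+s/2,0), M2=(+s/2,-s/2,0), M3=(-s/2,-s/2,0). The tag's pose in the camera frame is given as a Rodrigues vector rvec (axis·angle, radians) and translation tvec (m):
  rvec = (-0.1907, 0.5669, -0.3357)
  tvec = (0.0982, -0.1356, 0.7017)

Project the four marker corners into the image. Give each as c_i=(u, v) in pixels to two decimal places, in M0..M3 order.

c0=(349.94, 256.10) c1=(493.85, 183.41) c2=(437.62, 17.33) c3=(312.11, 107.35)

Intrinsics K: fx=499.1, fy=575.5, cx=322.4, cy=252.1
Marker side s = 0.218 m; corners in marker frame (Z=0):
  M0 = (-0.1090, +0.1090, 0)
  M1 = (+0.1090, +0.1090, 0)
  M2 = (+0.1090, -0.1090, 0)
  M3 = (-0.1090, -0.1090, 0)
rvec = (-0.1907, 0.5669, -0.3357), |rvec| = θ = 0.68588 rad = 39.298°
Rodrigues: sinθ=0.63336, 1−cosθ=0.22614; R = I + sinθ·[k]× + (1−cosθ)·[k]×²:
    [+0.79134 +0.25802 +0.55426]
    [-0.36196 +0.92835 +0.08461]
    [-0.49271 -0.26758 +0.82803]
t = (0.0982, -0.1356, 0.7017) m
M0: Pc = R·M0+t = (+0.04007, +0.00504, +0.72624); u = 499.1·(+0.04007)/0.72624 + 322.4 = 349.9365, v = 575.5·(+0.00504)/0.72624 + 252.1 = 256.0965
M1: Pc = R·M1+t = (+0.21258, -0.07386, +0.61883); u = 499.1·(+0.21258)/0.61883 + 322.4 = 493.8515, v = 575.5·(-0.07386)/0.61883 + 252.1 = 183.4079
M2: Pc = R·M2+t = (+0.15633, -0.27624, +0.67716); u = 499.1·(+0.15633)/0.67716 + 322.4 = 437.6240, v = 575.5·(-0.27624)/0.67716 + 252.1 = 17.3285
M3: Pc = R·M3+t = (-0.01618, -0.19734, +0.78457); u = 499.1·(-0.01618)/0.78457 + 322.4 = 312.1067, v = 575.5·(-0.19734)/0.78457 + 252.1 = 107.3497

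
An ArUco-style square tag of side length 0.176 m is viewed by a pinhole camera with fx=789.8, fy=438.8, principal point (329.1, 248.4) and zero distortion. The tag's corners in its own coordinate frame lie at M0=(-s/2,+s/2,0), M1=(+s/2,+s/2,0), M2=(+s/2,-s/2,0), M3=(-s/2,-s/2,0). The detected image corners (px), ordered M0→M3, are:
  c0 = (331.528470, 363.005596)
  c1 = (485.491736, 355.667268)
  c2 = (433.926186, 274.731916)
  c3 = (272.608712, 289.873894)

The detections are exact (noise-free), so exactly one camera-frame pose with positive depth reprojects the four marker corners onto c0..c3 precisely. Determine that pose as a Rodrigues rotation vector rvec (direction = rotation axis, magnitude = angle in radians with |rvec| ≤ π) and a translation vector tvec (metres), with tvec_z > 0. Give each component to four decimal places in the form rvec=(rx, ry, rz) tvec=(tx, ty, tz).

Intrinsics K: fx=789.8, fy=438.8, cx=329.1, cy=248.4
Marker side s = 0.176 m; corners in marker frame (Z=0):
  M0 = (-0.0880, +0.0880, 0)
  M1 = (+0.0880, +0.0880, 0)
  M2 = (+0.0880, -0.0880, 0)
  M3 = (-0.0880, -0.0880, 0)
Detected image corners:
  c0 = (331.528470, 363.005596) px
  c1 = (485.491736, 355.667268) px
  c2 = (433.926186, 274.731916) px
  c3 = (272.608712, 289.873894) px
Planar DLT: solve 8×8 A·h = b for H (H[2,2]=1):
  H  [+700.31519 +483.95677 +378.42526]
  H  [-226.86807 +579.15843 +322.57743]
  H  [-0.51079 +0.44406 +1.00000]
B = K⁻¹H; ‖b₁‖=1.233616, ‖b₂‖=1.233616; λ = 2/(‖b₁‖+‖b₂‖) = 0.810625, sign → tz>0 ⇒ λ=+0.810625
r₁ = λ·B[:,0] = (+0.89131,-0.18472,-0.41406); r₂ = λ·B[:,1] = (+0.34672,+0.86614,+0.35997)
r₃ = r₁×r₂ = (+0.29214,-0.46441,+0.83605); SVD([r₁ r₂ r₃]) → R = UVᵀ:
  R  [+0.89131 +0.34672 +0.29214]
  R  [-0.18472 +0.86614 -0.46441]
  R  [-0.41406 +0.35997 +0.83605]
t = (+0.05063, +0.13703, +0.81063) m
tr R = 2.593507; θ = arccos((tr R − 1)/2) = 0.648893 rad = 37.179°
axis k = ((R−Rᵀ)₃₂, (R−Rᵀ)₁₃, (R−Rᵀ)₂₁) / (2 sinθ) = (+0.682087, +0.584303, -0.439712)
rvec = θ·k = (+0.442601, +0.379150, -0.285326)

rvec=(0.4426, 0.3792, -0.2853) tvec=(0.0506, 0.1370, 0.8106)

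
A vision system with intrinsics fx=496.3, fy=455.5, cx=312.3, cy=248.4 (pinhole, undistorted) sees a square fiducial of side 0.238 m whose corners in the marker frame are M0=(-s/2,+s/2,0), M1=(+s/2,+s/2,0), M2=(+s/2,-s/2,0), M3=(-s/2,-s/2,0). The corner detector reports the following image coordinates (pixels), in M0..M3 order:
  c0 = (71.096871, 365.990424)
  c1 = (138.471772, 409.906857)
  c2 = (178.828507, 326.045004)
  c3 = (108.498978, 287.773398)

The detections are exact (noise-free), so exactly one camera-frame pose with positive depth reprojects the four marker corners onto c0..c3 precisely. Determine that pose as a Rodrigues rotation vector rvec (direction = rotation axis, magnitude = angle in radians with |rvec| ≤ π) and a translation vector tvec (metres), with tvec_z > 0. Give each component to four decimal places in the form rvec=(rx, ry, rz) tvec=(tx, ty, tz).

Intrinsics K: fx=496.3, fy=455.5, cx=312.3, cy=248.4
Marker side s = 0.238 m; corners in marker frame (Z=0):
  M0 = (-0.1190, +0.1190, 0)
  M1 = (+0.1190, +0.1190, 0)
  M2 = (+0.1190, -0.1190, 0)
  M3 = (-0.1190, -0.1190, 0)
Detected image corners:
  c0 = (71.096871, 365.990424) px
  c1 = (138.471772, 409.906857) px
  c2 = (178.828507, 326.045004) px
  c3 = (108.498978, 287.773398) px
Planar DLT: solve 8×8 A·h = b for H (H[2,2]=1):
  H  [+252.19327 -161.68584 +122.97371]
  H  [+68.93868 +344.14283 +346.75520]
  H  [-0.29860 +0.01169 +1.00000]
B = K⁻¹H; ‖b₁‖=0.819967, ‖b₂‖=0.819967; λ = 2/(‖b₁‖+‖b₂‖) = 1.219561, sign → tz>0 ⇒ λ=+1.219561
r₁ = λ·B[:,0] = (+0.84887,+0.38317,-0.36416); r₂ = λ·B[:,1] = (-0.40628,+0.91364,+0.01426)
r₃ = r₁×r₂ = (+0.33817,+0.13585,+0.93123); SVD([r₁ r₂ r₃]) → R = UVᵀ:
  R  [+0.84887 -0.40628 +0.33817]
  R  [+0.38317 +0.91364 +0.13585]
  R  [-0.36416 +0.01426 +0.93123]
t = (-0.46523, +0.26334, +1.21956) m
tr R = 2.693728; θ = arccos((tr R − 1)/2) = 0.560736 rad = 32.128°
axis k = ((R−Rᵀ)₃₂, (R−Rᵀ)₁₃, (R−Rᵀ)₂₁) / (2 sinθ) = (-0.114315, +0.660323, +0.742231)
rvec = θ·k = (-0.064101, +0.370266, +0.416195)

rvec=(-0.0641, 0.3703, 0.4162) tvec=(-0.4652, 0.2633, 1.2196)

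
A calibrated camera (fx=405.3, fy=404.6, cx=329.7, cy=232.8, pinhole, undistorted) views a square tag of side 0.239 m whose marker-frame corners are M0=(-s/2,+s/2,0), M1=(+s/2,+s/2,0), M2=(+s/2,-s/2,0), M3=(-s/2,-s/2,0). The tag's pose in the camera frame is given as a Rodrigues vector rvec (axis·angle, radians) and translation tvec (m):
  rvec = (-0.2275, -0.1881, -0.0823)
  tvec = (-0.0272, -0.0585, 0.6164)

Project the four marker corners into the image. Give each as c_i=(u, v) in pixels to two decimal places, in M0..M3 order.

c0=(235.41, 278.92) c1=(397.07, 266.01) c2=(376.95, 122.35) c3=(227.28, 123.39)

Intrinsics K: fx=405.3, fy=404.6, cx=329.7, cy=232.8
Marker side s = 0.239 m; corners in marker frame (Z=0):
  M0 = (-0.1195, +0.1195, 0)
  M1 = (+0.1195, +0.1195, 0)
  M2 = (+0.1195, -0.1195, 0)
  M3 = (-0.1195, -0.1195, 0)
rvec = (-0.2275, -0.1881, -0.0823), |rvec| = θ = 0.30645 rad = 17.558°
Rodrigues: sinθ=0.30168, 1−cosθ=0.04659; R = I + sinθ·[k]× + (1−cosθ)·[k]×²:
    [+0.97909 +0.10225 -0.17588]
    [-0.05979 +0.97096 +0.23164]
    [+0.19446 -0.21628 +0.95677]
t = (-0.0272, -0.0585, 0.6164) m
M0: Pc = R·M0+t = (-0.13198, +0.06467, +0.56732); u = 405.3·(-0.13198)/0.56732 + 329.7 = 235.4098, v = 404.6·(+0.06467)/0.56732 + 232.8 = 278.9249
M1: Pc = R·M1+t = (+0.10202, +0.05039, +0.61379); u = 405.3·(+0.10202)/0.61379 + 329.7 = 397.0655, v = 404.6·(+0.05039)/0.61379 + 232.8 = 266.0131
M2: Pc = R·M2+t = (+0.07758, -0.18167, +0.66548); u = 405.3·(+0.07758)/0.66548 + 329.7 = 376.9501, v = 404.6·(-0.18167)/0.66548 + 232.8 = 122.3454
M3: Pc = R·M3+t = (-0.15642, -0.16739, +0.61901); u = 405.3·(-0.15642)/0.61901 + 329.7 = 227.2831, v = 404.6·(-0.16739)/0.61901 + 232.8 = 123.3923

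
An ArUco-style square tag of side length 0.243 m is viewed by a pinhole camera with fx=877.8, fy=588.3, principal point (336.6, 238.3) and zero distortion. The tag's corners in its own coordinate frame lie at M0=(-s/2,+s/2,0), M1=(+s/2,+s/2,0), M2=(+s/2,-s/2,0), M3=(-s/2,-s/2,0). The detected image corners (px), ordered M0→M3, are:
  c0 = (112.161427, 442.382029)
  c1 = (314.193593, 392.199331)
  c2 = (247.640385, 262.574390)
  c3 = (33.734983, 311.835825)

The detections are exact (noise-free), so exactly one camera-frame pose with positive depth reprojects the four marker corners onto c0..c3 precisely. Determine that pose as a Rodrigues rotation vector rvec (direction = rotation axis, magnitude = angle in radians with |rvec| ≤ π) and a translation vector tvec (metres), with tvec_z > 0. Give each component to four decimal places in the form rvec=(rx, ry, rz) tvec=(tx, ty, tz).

Intrinsics K: fx=877.8, fy=588.3, cx=336.6, cy=238.3
Marker side s = 0.243 m; corners in marker frame (Z=0):
  M0 = (-0.1215, +0.1215, 0)
  M1 = (+0.1215, +0.1215, 0)
  M2 = (+0.1215, -0.1215, 0)
  M3 = (-0.1215, -0.1215, 0)
Detected image corners:
  c0 = (112.161427, 442.382029) px
  c1 = (314.193593, 392.199331) px
  c2 = (247.640385, 262.574390) px
  c3 = (33.734983, 311.835825) px
Planar DLT: solve 8×8 A·h = b for H (H[2,2]=1):
  H  [+873.82098 +333.09658 +179.13222]
  H  [-167.69070 +605.17880 +353.49841]
  H  [+0.10496 +0.19836 +1.00000]
B = K⁻¹H; ‖b₁‖=1.015261, ‖b₂‖=1.015261; λ = 2/(‖b₁‖+‖b₂‖) = 0.984969, sign → tz>0 ⇒ λ=+0.984969
r₁ = λ·B[:,0] = (+0.94086,-0.32264,+0.10338); r₂ = λ·B[:,1] = (+0.29884,+0.93409,+0.19538)
r₃ = r₁×r₂ = (-0.15961,-0.15293,+0.97526); SVD([r₁ r₂ r₃]) → R = UVᵀ:
  R  [+0.94086 +0.29884 -0.15961]
  R  [-0.32264 +0.93409 -0.15293]
  R  [+0.10338 +0.19538 +0.97526]
t = (-0.17669, +0.19287, +0.98497) m
tr R = 2.850212; θ = arccos((tr R − 1)/2) = 0.389482 rad = 22.316°
axis k = ((R−Rᵀ)₃₂, (R−Rᵀ)₁₃, (R−Rᵀ)₂₁) / (2 sinθ) = (+0.458645, -0.346304, -0.818363)
rvec = θ·k = (+0.178634, -0.134879, -0.318738)

rvec=(0.1786, -0.1349, -0.3187) tvec=(-0.1767, 0.1929, 0.9850)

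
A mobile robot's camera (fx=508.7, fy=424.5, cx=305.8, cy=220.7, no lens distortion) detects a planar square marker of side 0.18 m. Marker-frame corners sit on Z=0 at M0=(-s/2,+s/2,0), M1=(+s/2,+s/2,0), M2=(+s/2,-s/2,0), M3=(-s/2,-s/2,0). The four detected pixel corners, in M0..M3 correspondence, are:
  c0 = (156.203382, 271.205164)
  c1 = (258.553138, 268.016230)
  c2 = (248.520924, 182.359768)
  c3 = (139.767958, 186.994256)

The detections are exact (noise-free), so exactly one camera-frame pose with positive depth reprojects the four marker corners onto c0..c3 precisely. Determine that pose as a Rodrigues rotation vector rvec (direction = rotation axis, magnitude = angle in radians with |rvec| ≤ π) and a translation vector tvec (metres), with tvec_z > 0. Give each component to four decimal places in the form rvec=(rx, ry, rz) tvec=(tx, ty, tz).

rvec=(0.3026, 0.0599, -0.0543) tvec=(-0.1765, 0.0156, 0.8535)

Intrinsics K: fx=508.7, fy=424.5, cx=305.8, cy=220.7
Marker side s = 0.18 m; corners in marker frame (Z=0):
  M0 = (-0.0900, +0.0900, 0)
  M1 = (+0.0900, +0.0900, 0)
  M2 = (+0.0900, -0.0900, 0)
  M3 = (-0.0900, -0.0900, 0)
Detected image corners:
  c0 = (156.203382, 271.205164) px
  c1 = (258.553138, 268.016230) px
  c2 = (248.520924, 182.359768) px
  c3 = (139.767958, 186.994256) px
Planar DLT: solve 8×8 A·h = b for H (H[2,2]=1):
  H  [+570.06561 +143.28640 +200.59469]
  H  [-39.45503 +550.61627 +228.48345]
  H  [-0.07858 +0.34688 +1.00000]
B = K⁻¹H; ‖b₁‖=1.171668, ‖b₂‖=1.171668; λ = 2/(‖b₁‖+‖b₂‖) = 0.853484, sign → tz>0 ⇒ λ=+0.853484
r₁ = λ·B[:,0] = (+0.99676,-0.04446,-0.06707); r₂ = λ·B[:,1] = (+0.06243,+0.95313,+0.29605)
r₃ = r₁×r₂ = (+0.05076,-0.29928,+0.95281); SVD([r₁ r₂ r₃]) → R = UVᵀ:
  R  [+0.99676 +0.06243 +0.05076]
  R  [-0.04446 +0.95313 -0.29928]
  R  [-0.06707 +0.29605 +0.95281]
t = (-0.17651, +0.01565, +0.85348) m
tr R = 2.902700; θ = arccos((tr R − 1)/2) = 0.313208 rad = 17.945°
axis k = ((R−Rᵀ)₃₂, (R−Rᵀ)₁₃, (R−Rᵀ)₂₁) / (2 sinθ) = (+0.966101, +0.191206, -0.173462)
rvec = θ·k = (+0.302590, +0.059887, -0.054330)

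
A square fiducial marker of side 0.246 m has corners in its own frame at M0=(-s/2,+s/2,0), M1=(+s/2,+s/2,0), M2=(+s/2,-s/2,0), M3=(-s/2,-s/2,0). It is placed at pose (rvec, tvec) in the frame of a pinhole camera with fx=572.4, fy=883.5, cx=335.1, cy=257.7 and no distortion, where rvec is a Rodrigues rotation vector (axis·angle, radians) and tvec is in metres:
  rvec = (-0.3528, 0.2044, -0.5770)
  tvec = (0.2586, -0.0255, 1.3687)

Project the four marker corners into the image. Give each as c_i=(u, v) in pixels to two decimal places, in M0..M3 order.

Intrinsics K: fx=572.4, fy=883.5, cx=335.1, cy=257.7
Marker side s = 0.246 m; corners in marker frame (Z=0):
  M0 = (-0.1230, +0.1230, 0)
  M1 = (+0.1230, +0.1230, 0)
  M2 = (+0.1230, -0.1230, 0)
  M3 = (-0.1230, -0.1230, 0)
rvec = (-0.3528, 0.2044, -0.5770), |rvec| = θ = 0.70652 rad = 40.481°
Rodrigues: sinθ=0.64919, 1−cosθ=0.23938; R = I + sinθ·[k]× + (1−cosθ)·[k]×²:
    [+0.82031 +0.49560 +0.28543]
    [-0.56476 +0.78066 +0.26762]
    [-0.09020 -0.38073 +0.92028]
t = (0.2586, -0.0255, 1.3687) m
M0: Pc = R·M0+t = (+0.21866, +0.13999, +1.33296); u = 572.4·(+0.21866)/1.33296 + 335.1 = 428.9969, v = 883.5·(+0.13999)/1.33296 + 257.7 = 350.4843
M1: Pc = R·M1+t = (+0.42046, +0.00106, +1.31078); u = 572.4·(+0.42046)/1.31078 + 335.1 = 518.7084, v = 883.5·(+0.00106)/1.31078 + 257.7 = 258.4113
M2: Pc = R·M2+t = (+0.29854, -0.19099, +1.40444); u = 572.4·(+0.29854)/1.40444 + 335.1 = 456.7745, v = 883.5·(-0.19099)/1.40444 + 257.7 = 137.5545
M3: Pc = R·M3+t = (+0.09674, -0.05206, +1.42662); u = 572.4·(+0.09674)/1.42662 + 335.1 = 373.9159, v = 883.5·(-0.05206)/1.42662 + 257.7 = 225.4624

c0=(429.00, 350.48) c1=(518.71, 258.41) c2=(456.77, 137.55) c3=(373.92, 225.46)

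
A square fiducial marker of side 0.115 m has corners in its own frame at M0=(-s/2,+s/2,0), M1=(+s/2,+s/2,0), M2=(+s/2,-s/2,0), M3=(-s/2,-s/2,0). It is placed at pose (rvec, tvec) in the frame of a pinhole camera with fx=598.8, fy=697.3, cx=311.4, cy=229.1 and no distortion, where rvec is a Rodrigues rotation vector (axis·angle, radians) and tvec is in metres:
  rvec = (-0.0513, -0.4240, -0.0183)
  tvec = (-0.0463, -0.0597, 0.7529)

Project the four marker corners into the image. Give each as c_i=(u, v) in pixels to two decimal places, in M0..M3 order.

Intrinsics K: fx=598.8, fy=697.3, cx=311.4, cy=229.1
Marker side s = 0.115 m; corners in marker frame (Z=0):
  M0 = (-0.0575, +0.0575, 0)
  M1 = (+0.0575, +0.0575, 0)
  M2 = (+0.0575, -0.0575, 0)
  M3 = (-0.0575, -0.0575, 0)
rvec = (-0.0513, -0.4240, -0.0183), |rvec| = θ = 0.42748 rad = 24.493°
Rodrigues: sinθ=0.41458, 1−cosθ=0.08999; R = I + sinθ·[k]× + (1−cosθ)·[k]×²:
    [+0.91131 +0.02846 -0.41074]
    [-0.00704 +0.99854 +0.05357]
    [+0.41167 -0.04593 +0.91018]
t = (-0.0463, -0.0597, 0.7529) m
M0: Pc = R·M0+t = (-0.09706, -0.00188, +0.72659); u = 598.8·(-0.09706)/0.72659 + 311.4 = 231.4072, v = 697.3·(-0.00188)/0.72659 + 229.1 = 227.2964
M1: Pc = R·M1+t = (+0.00774, -0.00269, +0.77393); u = 598.8·(+0.00774)/0.77393 + 311.4 = 317.3859, v = 697.3·(-0.00269)/0.77393 + 229.1 = 226.6776
M2: Pc = R·M2+t = (+0.00446, -0.11752, +0.77921); u = 598.8·(+0.00446)/0.77921 + 311.4 = 314.8303, v = 697.3·(-0.11752)/0.77921 + 229.1 = 123.9333
M3: Pc = R·M3+t = (-0.10034, -0.11671, +0.73187); u = 598.8·(-0.10034)/0.73187 + 311.4 = 229.3068, v = 697.3·(-0.11671)/0.73187 + 229.1 = 117.9015

c0=(231.41, 227.30) c1=(317.39, 226.68) c2=(314.83, 123.93) c3=(229.31, 117.90)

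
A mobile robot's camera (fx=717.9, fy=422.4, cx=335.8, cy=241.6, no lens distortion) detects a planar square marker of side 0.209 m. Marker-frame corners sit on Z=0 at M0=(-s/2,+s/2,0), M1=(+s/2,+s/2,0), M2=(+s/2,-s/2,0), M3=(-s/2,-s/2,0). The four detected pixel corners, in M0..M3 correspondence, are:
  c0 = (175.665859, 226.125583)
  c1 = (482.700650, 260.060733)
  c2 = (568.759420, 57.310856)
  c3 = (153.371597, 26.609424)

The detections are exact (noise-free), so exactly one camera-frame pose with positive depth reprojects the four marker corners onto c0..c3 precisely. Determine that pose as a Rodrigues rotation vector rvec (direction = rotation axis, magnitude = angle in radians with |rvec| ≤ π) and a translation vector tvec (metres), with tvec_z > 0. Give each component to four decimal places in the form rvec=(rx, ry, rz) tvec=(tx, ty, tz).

Intrinsics K: fx=717.9, fy=422.4, cx=335.8, cy=241.6
Marker side s = 0.209 m; corners in marker frame (Z=0):
  M0 = (-0.1045, +0.1045, 0)
  M1 = (+0.1045, +0.1045, 0)
  M2 = (+0.1045, -0.1045, 0)
  M3 = (-0.1045, -0.1045, 0)
Detected image corners:
  c0 = (175.665859, 226.125583) px
  c1 = (482.700650, 260.060733) px
  c2 = (568.759420, 57.310856) px
  c3 = (153.371597, 26.609424) px
Planar DLT: solve 8×8 A·h = b for H (H[2,2]=1):
  H  [+1585.47231 +341.77664 +337.05478]
  H  [+112.55103 +1162.86307 +156.81682]
  H  [-0.30325 +1.40850 +1.00000]
B = K⁻¹H; ‖b₁‖=2.410296, ‖b₂‖=2.410296; λ = 2/(‖b₁‖+‖b₂‖) = 0.414887, sign → tz>0 ⇒ λ=+0.414887
r₁ = λ·B[:,0] = (+0.97512,+0.18251,-0.12581); r₂ = λ·B[:,1] = (-0.07582,+0.80794,+0.58437)
r₃ = r₁×r₂ = (+0.20830,-0.56029,+0.80168); SVD([r₁ r₂ r₃]) → R = UVᵀ:
  R  [+0.97512 -0.07582 +0.20830]
  R  [+0.18251 +0.80794 -0.56029]
  R  [-0.12581 +0.58437 +0.80168]
t = (+0.00073, -0.08328, +0.41489) m
tr R = 2.584734; θ = arccos((tr R − 1)/2) = 0.656117 rad = 37.593°
axis k = ((R−Rᵀ)₃₂, (R−Rᵀ)₁₃, (R−Rᵀ)₂₁) / (2 sinθ) = (+0.938178, +0.273845, +0.211732)
rvec = θ·k = (+0.615555, +0.179674, +0.138921)

rvec=(0.6156, 0.1797, 0.1389) tvec=(0.0007, -0.0833, 0.4149)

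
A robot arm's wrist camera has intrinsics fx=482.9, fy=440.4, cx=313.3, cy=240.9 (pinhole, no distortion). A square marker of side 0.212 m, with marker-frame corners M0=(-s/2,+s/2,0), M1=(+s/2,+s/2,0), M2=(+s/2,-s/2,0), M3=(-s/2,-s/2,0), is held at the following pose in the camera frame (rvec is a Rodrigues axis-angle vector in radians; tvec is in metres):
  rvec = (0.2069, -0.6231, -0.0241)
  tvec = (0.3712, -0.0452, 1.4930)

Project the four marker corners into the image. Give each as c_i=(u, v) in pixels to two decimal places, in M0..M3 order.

c0=(406.64, 261.37) c1=(452.20, 254.77) c2=(458.69, 195.52) c3=(412.33, 197.19)

Intrinsics K: fx=482.9, fy=440.4, cx=313.3, cy=240.9
Marker side s = 0.212 m; corners in marker frame (Z=0):
  M0 = (-0.1060, +0.1060, 0)
  M1 = (+0.1060, +0.1060, 0)
  M2 = (+0.1060, -0.1060, 0)
  M3 = (-0.1060, -0.1060, 0)
rvec = (0.2069, -0.6231, -0.0241), |rvec| = θ = 0.65699 rad = 37.643°
Rodrigues: sinθ=0.61074, 1−cosθ=0.20817; R = I + sinθ·[k]× + (1−cosθ)·[k]×²:
    [+0.81248 -0.03977 -0.58164]
    [-0.08458 +0.97907 -0.18509]
    [+0.57683 +0.19958 +0.79211]
t = (0.3712, -0.0452, 1.4930) m
M0: Pc = R·M0+t = (+0.28086, +0.06755, +1.45301); u = 482.9·(+0.28086)/1.45301 + 313.3 = 406.6428, v = 440.4·(+0.06755)/1.45301 + 240.9 = 261.3732
M1: Pc = R·M1+t = (+0.45311, +0.04962, +1.57530); u = 482.9·(+0.45311)/1.57530 + 313.3 = 452.1976, v = 440.4·(+0.04962)/1.57530 + 240.9 = 254.7712
M2: Pc = R·M2+t = (+0.46154, -0.15795, +1.53299); u = 482.9·(+0.46154)/1.53299 + 313.3 = 458.6871, v = 440.4·(-0.15795)/1.53299 + 240.9 = 195.5246
M3: Pc = R·M3+t = (+0.28929, -0.14002, +1.41070); u = 482.9·(+0.28929)/1.41070 + 313.3 = 412.3285, v = 440.4·(-0.14002)/1.41070 + 240.9 = 197.1889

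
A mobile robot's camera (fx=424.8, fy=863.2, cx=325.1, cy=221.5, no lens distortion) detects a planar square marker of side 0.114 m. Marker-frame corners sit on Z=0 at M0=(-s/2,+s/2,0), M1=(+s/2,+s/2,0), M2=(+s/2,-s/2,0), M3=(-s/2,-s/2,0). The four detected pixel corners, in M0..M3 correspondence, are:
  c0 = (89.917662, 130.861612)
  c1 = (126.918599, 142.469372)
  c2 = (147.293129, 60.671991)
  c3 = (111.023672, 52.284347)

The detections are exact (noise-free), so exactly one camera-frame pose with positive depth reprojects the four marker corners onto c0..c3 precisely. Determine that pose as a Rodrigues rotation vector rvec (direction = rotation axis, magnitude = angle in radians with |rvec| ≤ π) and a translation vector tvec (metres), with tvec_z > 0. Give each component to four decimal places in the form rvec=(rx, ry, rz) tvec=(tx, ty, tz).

Intrinsics K: fx=424.8, fy=863.2, cx=325.1, cy=221.5
Marker side s = 0.114 m; corners in marker frame (Z=0):
  M0 = (-0.0570, +0.0570, 0)
  M1 = (+0.0570, +0.0570, 0)
  M2 = (+0.0570, -0.0570, 0)
  M3 = (-0.0570, -0.0570, 0)
Detected image corners:
  c0 = (89.917662, 130.861612) px
  c1 = (126.918599, 142.469372) px
  c2 = (147.293129, 60.671991) px
  c3 = (111.023672, 52.284347) px
Planar DLT: solve 8×8 A·h = b for H (H[2,2]=1):
  H  [+284.63505 -223.54951 +118.67283]
  H  [+57.61193 +669.36118 +95.68431]
  H  [-0.30864 -0.34987 +1.00000]
B = K⁻¹H; ‖b₁‖=0.968418, ‖b₂‖=0.968418; λ = 2/(‖b₁‖+‖b₂‖) = 1.032612, sign → tz>0 ⇒ λ=+1.032612
r₁ = λ·B[:,0] = (+0.93580,+0.15070,-0.31870); r₂ = λ·B[:,1] = (-0.26692,+0.89344,-0.36128)
r₃ = r₁×r₂ = (+0.23029,+0.42316,+0.87630); SVD([r₁ r₂ r₃]) → R = UVᵀ:
  R  [+0.93580 -0.26692 +0.23029]
  R  [+0.15070 +0.89344 +0.42316]
  R  [-0.31870 -0.36128 +0.87630]
t = (-0.50179, -0.15051, +1.03261) m
tr R = 2.705537; θ = arccos((tr R − 1)/2) = 0.549533 rad = 31.486°
axis k = ((R−Rᵀ)₃₂, (R−Rᵀ)₁₃, (R−Rᵀ)₂₁) / (2 sinθ) = (-0.750962, +0.525567, +0.399794)
rvec = θ·k = (-0.412679, +0.288816, +0.219700)

rvec=(-0.4127, 0.2888, 0.2197) tvec=(-0.5018, -0.1505, 1.0326)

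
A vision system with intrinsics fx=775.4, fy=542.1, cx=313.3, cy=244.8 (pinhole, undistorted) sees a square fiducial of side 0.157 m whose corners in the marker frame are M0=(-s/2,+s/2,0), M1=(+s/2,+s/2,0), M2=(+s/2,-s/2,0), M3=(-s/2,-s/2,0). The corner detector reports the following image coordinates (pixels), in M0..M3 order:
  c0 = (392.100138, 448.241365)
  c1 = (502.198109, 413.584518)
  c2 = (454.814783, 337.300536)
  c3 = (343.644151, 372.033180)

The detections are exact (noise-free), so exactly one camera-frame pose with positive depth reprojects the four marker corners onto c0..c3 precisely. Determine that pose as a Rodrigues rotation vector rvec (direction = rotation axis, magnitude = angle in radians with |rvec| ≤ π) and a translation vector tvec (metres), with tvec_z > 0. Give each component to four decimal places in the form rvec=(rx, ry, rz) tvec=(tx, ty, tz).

Intrinsics K: fx=775.4, fy=542.1, cx=313.3, cy=244.8
Marker side s = 0.157 m; corners in marker frame (Z=0):
  M0 = (-0.0785, +0.0785, 0)
  M1 = (+0.0785, +0.0785, 0)
  M2 = (+0.0785, -0.0785, 0)
  M3 = (-0.0785, -0.0785, 0)
Detected image corners:
  c0 = (392.100138, 448.241365) px
  c1 = (502.198109, 413.584518) px
  c2 = (454.814783, 337.300536) px
  c3 = (343.644151, 372.033180) px
Planar DLT: solve 8×8 A·h = b for H (H[2,2]=1):
  H  [+712.35826 +328.01673 +423.36960]
  H  [-213.84180 +506.80717 +392.92638]
  H  [+0.01818 +0.05388 +1.00000]
B = K⁻¹H; ‖b₁‖=0.996515, ‖b₂‖=0.996515; λ = 2/(‖b₁‖+‖b₂‖) = 1.003497, sign → tz>0 ⇒ λ=+1.003497
r₁ = λ·B[:,0] = (+0.91454,-0.40409,+0.01825); r₂ = λ·B[:,1] = (+0.40266,+0.91375,+0.05407)
r₃ = r₁×r₂ = (-0.03852,-0.04210,+0.99837); SVD([r₁ r₂ r₃]) → R = UVᵀ:
  R  [+0.91454 +0.40266 -0.03852]
  R  [-0.40409 +0.91375 -0.04210]
  R  [+0.01825 +0.05407 +0.99837]
t = (+0.14245, +0.27420, +1.00350) m
tr R = 2.826658; θ = arccos((tr R − 1)/2) = 0.419411 rad = 24.030°
axis k = ((R−Rᵀ)₃₂, (R−Rᵀ)₁₃, (R−Rᵀ)₂₁) / (2 sinθ) = (+0.118075, -0.069705, -0.990555)
rvec = θ·k = (+0.049522, -0.029235, -0.415449)

rvec=(0.0495, -0.0292, -0.4154) tvec=(0.1424, 0.2742, 1.0035)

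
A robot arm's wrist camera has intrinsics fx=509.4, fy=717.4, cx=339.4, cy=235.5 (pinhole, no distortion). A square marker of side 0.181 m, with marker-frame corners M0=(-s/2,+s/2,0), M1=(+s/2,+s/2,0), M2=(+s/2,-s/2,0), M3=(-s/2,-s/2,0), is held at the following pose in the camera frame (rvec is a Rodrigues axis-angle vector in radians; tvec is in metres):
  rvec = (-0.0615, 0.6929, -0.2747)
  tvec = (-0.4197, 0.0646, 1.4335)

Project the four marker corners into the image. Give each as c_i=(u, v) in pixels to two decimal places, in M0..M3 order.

c0=(178.82, 321.07) c1=(215.25, 302.42) c2=(202.40, 211.29) c3=(167.58, 236.44)

Intrinsics K: fx=509.4, fy=717.4, cx=339.4, cy=235.5
Marker side s = 0.181 m; corners in marker frame (Z=0):
  M0 = (-0.0905, +0.0905, 0)
  M1 = (+0.0905, +0.0905, 0)
  M2 = (+0.0905, -0.0905, 0)
  M3 = (-0.0905, -0.0905, 0)
rvec = (-0.0615, 0.6929, -0.2747), |rvec| = θ = 0.74790 rad = 42.851°
Rodrigues: sinθ=0.68010, 1−cosθ=0.26688; R = I + sinθ·[k]× + (1−cosθ)·[k]×²:
    [+0.73492 +0.22947 +0.63815]
    [-0.27013 +0.96219 -0.03489]
    [-0.62203 -0.14674 +0.76912]
t = (-0.4197, 0.0646, 1.4335) m
M0: Pc = R·M0+t = (-0.46544, +0.17613, +1.47651); u = 509.4·(-0.46544)/1.47651 + 339.4 = 178.8209, v = 717.4·(+0.17613)/1.47651 + 235.5 = 321.0747
M1: Pc = R·M1+t = (-0.33242, +0.12723, +1.36393); u = 509.4·(-0.33242)/1.36393 + 339.4 = 215.2466, v = 717.4·(+0.12723)/1.36393 + 235.5 = 302.4215
M2: Pc = R·M2+t = (-0.37396, -0.04693, +1.39049); u = 509.4·(-0.37396)/1.39049 + 339.4 = 202.4025, v = 717.4·(-0.04693)/1.39049 + 235.5 = 211.2897
M3: Pc = R·M3+t = (-0.50698, +0.00197, +1.50307); u = 509.4·(-0.50698)/1.50307 + 339.4 = 167.5826, v = 717.4·(+0.00197)/1.50307 + 235.5 = 236.4395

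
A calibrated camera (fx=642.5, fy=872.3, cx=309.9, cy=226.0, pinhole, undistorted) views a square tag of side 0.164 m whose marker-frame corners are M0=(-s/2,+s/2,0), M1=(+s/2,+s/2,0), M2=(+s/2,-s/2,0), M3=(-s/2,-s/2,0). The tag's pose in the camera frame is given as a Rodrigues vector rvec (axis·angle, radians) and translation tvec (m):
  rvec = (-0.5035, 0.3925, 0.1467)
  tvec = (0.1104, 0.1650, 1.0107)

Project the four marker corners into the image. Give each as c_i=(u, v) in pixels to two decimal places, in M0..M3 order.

c0=(320.32, 427.53) c1=(423.46, 447.84) c2=(439.46, 309.66) c3=(342.24, 299.12)

Intrinsics K: fx=642.5, fy=872.3, cx=309.9, cy=226.0
Marker side s = 0.164 m; corners in marker frame (Z=0):
  M0 = (-0.0820, +0.0820, 0)
  M1 = (+0.0820, +0.0820, 0)
  M2 = (+0.0820, -0.0820, 0)
  M3 = (-0.0820, -0.0820, 0)
rvec = (-0.5035, 0.3925, 0.1467), |rvec| = θ = 0.65505 rad = 37.532°
Rodrigues: sinθ=0.60920, 1−cosθ=0.20698; R = I + sinθ·[k]× + (1−cosθ)·[k]×²:
    [+0.91531 -0.23176 +0.32940]
    [+0.04110 +0.86733 +0.49603]
    [-0.40066 -0.44048 +0.80340]
t = (0.1104, 0.1650, 1.0107) m
M0: Pc = R·M0+t = (+0.01634, +0.23275, +1.00743); u = 642.5·(+0.01634)/1.00743 + 309.9 = 320.3213, v = 872.3·(+0.23275)/1.00743 + 226.0 = 427.5302
M1: Pc = R·M1+t = (+0.16645, +0.23949, +0.94173); u = 642.5·(+0.16645)/0.94173 + 309.9 = 423.4623, v = 872.3·(+0.23949)/0.94173 + 226.0 = 447.8356
M2: Pc = R·M2+t = (+0.20446, +0.09725, +1.01397); u = 642.5·(+0.20446)/1.01397 + 309.9 = 439.4559, v = 872.3·(+0.09725)/1.01397 + 226.0 = 309.6622
M3: Pc = R·M3+t = (+0.05435, +0.09051, +1.07967); u = 642.5·(+0.05435)/1.07967 + 309.9 = 342.2426, v = 872.3·(+0.09051)/1.07967 + 226.0 = 299.1244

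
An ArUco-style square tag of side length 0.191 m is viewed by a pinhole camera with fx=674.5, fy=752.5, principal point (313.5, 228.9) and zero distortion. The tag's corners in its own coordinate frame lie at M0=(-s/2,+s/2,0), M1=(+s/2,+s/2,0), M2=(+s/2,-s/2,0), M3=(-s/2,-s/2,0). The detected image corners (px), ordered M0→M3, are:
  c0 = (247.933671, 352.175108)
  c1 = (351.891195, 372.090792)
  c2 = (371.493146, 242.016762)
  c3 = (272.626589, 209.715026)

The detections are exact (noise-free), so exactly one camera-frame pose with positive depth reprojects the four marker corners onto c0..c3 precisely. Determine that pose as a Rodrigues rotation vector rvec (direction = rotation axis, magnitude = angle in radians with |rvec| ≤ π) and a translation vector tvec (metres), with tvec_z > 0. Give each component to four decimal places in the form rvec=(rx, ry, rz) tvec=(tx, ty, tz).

Intrinsics K: fx=674.5, fy=752.5, cx=313.5, cy=228.9
Marker side s = 0.191 m; corners in marker frame (Z=0):
  M0 = (-0.0955, +0.0955, 0)
  M1 = (+0.0955, +0.0955, 0)
  M2 = (+0.0955, -0.0955, 0)
  M3 = (-0.0955, -0.0955, 0)
Detected image corners:
  c0 = (247.933671, 352.175108) px
  c1 = (351.891195, 372.090792) px
  c2 = (371.493146, 242.016762) px
  c3 = (272.626589, 209.715026) px
Planar DLT: solve 8×8 A·h = b for H (H[2,2]=1):
  H  [+687.84271 -162.74362 +313.59343]
  H  [+285.67058 +667.03545 +293.63674]
  H  [+0.50511 -0.15252 +1.00000]
B = K⁻¹H; ‖b₁‖=0.960442, ‖b₂‖=0.960442; λ = 2/(‖b₁‖+‖b₂‖) = 1.041187, sign → tz>0 ⇒ λ=+1.041187
r₁ = λ·B[:,0] = (+0.81734,+0.23529,+0.52592); r₂ = λ·B[:,1] = (-0.17741,+0.97124,-0.15880)
r₃ = r₁×r₂ = (-0.54816,+0.03649,+0.83558); SVD([r₁ r₂ r₃]) → R = UVᵀ:
  R  [+0.81734 -0.17741 -0.54816]
  R  [+0.23529 +0.97124 +0.03649]
  R  [+0.52592 -0.15880 +0.83558]
t = (+0.00014, +0.08957, +1.04119) m
tr R = 2.624161; θ = arccos((tr R − 1)/2) = 0.623087 rad = 35.700°
axis k = ((R−Rᵀ)₃₂, (R−Rᵀ)₁₃, (R−Rᵀ)₂₁) / (2 sinθ) = (-0.167333, -0.920304, +0.353611)
rvec = θ·k = (-0.104263, -0.573430, +0.220331)

rvec=(-0.1043, -0.5734, 0.2203) tvec=(0.0001, 0.0896, 1.0412)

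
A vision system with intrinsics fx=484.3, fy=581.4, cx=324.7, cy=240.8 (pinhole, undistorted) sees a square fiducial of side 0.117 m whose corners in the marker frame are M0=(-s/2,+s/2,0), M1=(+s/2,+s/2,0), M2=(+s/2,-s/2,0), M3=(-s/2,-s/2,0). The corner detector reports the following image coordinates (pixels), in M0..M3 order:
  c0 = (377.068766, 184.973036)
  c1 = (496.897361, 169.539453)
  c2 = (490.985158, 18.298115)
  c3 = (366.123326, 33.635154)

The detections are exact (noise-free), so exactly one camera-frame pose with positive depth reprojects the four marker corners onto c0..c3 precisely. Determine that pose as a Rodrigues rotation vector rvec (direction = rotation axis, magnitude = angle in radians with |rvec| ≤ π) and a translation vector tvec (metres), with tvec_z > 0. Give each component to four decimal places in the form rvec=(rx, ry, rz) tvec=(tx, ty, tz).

Intrinsics K: fx=484.3, fy=581.4, cx=324.7, cy=240.8
Marker side s = 0.117 m; corners in marker frame (Z=0):
  M0 = (-0.0585, +0.0585, 0)
  M1 = (+0.0585, +0.0585, 0)
  M2 = (+0.0585, -0.0585, 0)
  M3 = (-0.0585, -0.0585, 0)
Detected image corners:
  c0 = (377.068766, 184.973036) px
  c1 = (496.897361, 169.539453) px
  c2 = (490.985158, 18.298115) px
  c3 = (366.123326, 33.635154) px
Planar DLT: solve 8×8 A·h = b for H (H[2,2]=1):
  H  [+1062.95789 +222.93997 +433.00110]
  H  [-127.34832 +1328.51480 +103.13655]
  H  [+0.04093 +0.34880 +1.00000]
B = K⁻¹H; ‖b₁‖=2.180589, ‖b₂‖=2.180589; λ = 2/(‖b₁‖+‖b₂‖) = 0.458592, sign → tz>0 ⇒ λ=+0.458592
r₁ = λ·B[:,0] = (+0.99395,-0.10822,+0.01877); r₂ = λ·B[:,1] = (+0.10386,+0.98164,+0.15996)
r₃ = r₁×r₂ = (-0.03573,-0.15704,+0.98695); SVD([r₁ r₂ r₃]) → R = UVᵀ:
  R  [+0.99395 +0.10386 -0.03573]
  R  [-0.10822 +0.98164 -0.15704]
  R  [+0.01877 +0.15996 +0.98695]
t = (+0.10255, -0.10859, +0.45859) m
tr R = 2.962540; θ = arccos((tr R − 1)/2) = 0.193850 rad = 11.107°
axis k = ((R−Rᵀ)₃₂, (R−Rᵀ)₁₃, (R−Rᵀ)₂₁) / (2 sinθ) = (+0.822781, -0.141463, -0.550472)
rvec = θ·k = (+0.159496, -0.027423, -0.106709)

rvec=(0.1595, -0.0274, -0.1067) tvec=(0.1026, -0.1086, 0.4586)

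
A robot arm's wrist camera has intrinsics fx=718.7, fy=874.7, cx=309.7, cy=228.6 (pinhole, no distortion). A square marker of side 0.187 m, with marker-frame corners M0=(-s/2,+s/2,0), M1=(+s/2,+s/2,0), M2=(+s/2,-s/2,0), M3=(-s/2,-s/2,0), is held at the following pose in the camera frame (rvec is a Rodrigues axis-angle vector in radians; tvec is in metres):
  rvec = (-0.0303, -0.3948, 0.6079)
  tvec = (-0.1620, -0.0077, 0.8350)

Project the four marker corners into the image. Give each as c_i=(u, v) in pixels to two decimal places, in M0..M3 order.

c0=(51.43, 247.13) c1=(189.06, 353.21) c2=(276.62, 196.73) c3=(150.56, 81.48)

Intrinsics K: fx=718.7, fy=874.7, cx=309.7, cy=228.6
Marker side s = 0.187 m; corners in marker frame (Z=0):
  M0 = (-0.0935, +0.0935, 0)
  M1 = (+0.0935, +0.0935, 0)
  M2 = (+0.0935, -0.0935, 0)
  M3 = (-0.0935, -0.0935, 0)
rvec = (-0.0303, -0.3948, 0.6079), |rvec| = θ = 0.72548 rad = 41.567°
Rodrigues: sinθ=0.66350, 1−cosθ=0.25182; R = I + sinθ·[k]× + (1−cosθ)·[k]×²:
    [+0.74862 -0.55024 -0.36988]
    [+0.56168 +0.82275 -0.08712]
    [+0.35225 -0.14254 +0.92499]
t = (-0.1620, -0.0077, 0.8350) m
M0: Pc = R·M0+t = (-0.28344, +0.01671, +0.78874); u = 718.7·(-0.28344)/0.78874 + 309.7 = 51.4258, v = 874.7·(+0.01671)/0.78874 + 228.6 = 247.1312
M1: Pc = R·M1+t = (-0.14345, +0.12174, +0.85461); u = 718.7·(-0.14345)/0.85461 + 309.7 = 189.0617, v = 874.7·(+0.12174)/0.85461 + 228.6 = 353.2070
M2: Pc = R·M2+t = (-0.04056, -0.03211, +0.88126); u = 718.7·(-0.04056)/0.88126 + 309.7 = 276.6243, v = 874.7·(-0.03211)/0.88126 + 228.6 = 196.7292
M3: Pc = R·M3+t = (-0.18055, -0.13714, +0.81539); u = 718.7·(-0.18055)/0.81539 + 309.7 = 150.5614, v = 874.7·(-0.13714)/0.81539 + 228.6 = 81.4798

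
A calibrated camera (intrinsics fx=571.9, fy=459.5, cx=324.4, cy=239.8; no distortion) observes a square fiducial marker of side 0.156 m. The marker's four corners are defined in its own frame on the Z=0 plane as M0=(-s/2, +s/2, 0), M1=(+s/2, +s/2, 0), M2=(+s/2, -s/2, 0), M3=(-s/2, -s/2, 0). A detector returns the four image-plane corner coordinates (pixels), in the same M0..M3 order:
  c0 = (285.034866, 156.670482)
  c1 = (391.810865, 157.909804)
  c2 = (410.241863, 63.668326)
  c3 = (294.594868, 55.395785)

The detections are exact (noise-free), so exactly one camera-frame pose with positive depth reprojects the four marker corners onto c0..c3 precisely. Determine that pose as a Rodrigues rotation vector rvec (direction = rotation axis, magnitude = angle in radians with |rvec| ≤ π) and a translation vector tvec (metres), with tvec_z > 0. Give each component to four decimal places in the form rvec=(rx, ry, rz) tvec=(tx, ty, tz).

rvec=(0.4529, -0.3358, 0.0308) tvec=(0.0296, -0.2107, 0.7495)

Intrinsics K: fx=571.9, fy=459.5, cx=324.4, cy=239.8
Marker side s = 0.156 m; corners in marker frame (Z=0):
  M0 = (-0.0780, +0.0780, 0)
  M1 = (+0.0780, +0.0780, 0)
  M2 = (+0.0780, -0.0780, 0)
  M3 = (-0.0780, -0.0780, 0)
Detected image corners:
  c0 = (285.034866, 156.670482) px
  c1 = (391.810865, 157.909804) px
  c2 = (410.241863, 63.668326) px
  c3 = (294.594868, 55.395785) px
Planar DLT: solve 8×8 A·h = b for H (H[2,2]=1):
  H  [+861.43282 +104.79705 +346.99261]
  H  [+76.50481 +687.24175 +110.64907]
  H  [+0.43366 +0.56590 +1.00000]
B = K⁻¹H; ‖b₁‖=1.334146, ‖b₂‖=1.334146; λ = 2/(‖b₁‖+‖b₂‖) = 0.749543, sign → tz>0 ⇒ λ=+0.749543
r₁ = λ·B[:,0] = (+0.94464,-0.04484,+0.32504); r₂ = λ·B[:,1] = (-0.10325,+0.89968,+0.42417)
r₃ = r₁×r₂ = (-0.31145,-0.43424,+0.84524); SVD([r₁ r₂ r₃]) → R = UVᵀ:
  R  [+0.94464 -0.10325 -0.31145]
  R  [-0.04484 +0.89968 -0.43424]
  R  [+0.32504 +0.42417 +0.84524]
t = (+0.02961, -0.21067, +0.74954) m
tr R = 2.689553; θ = arccos((tr R − 1)/2) = 0.564649 rad = 32.352°
axis k = ((R−Rᵀ)₃₂, (R−Rᵀ)₁₃, (R−Rᵀ)₂₁) / (2 sinθ) = (+0.802075, -0.594724, +0.054583)
rvec = θ·k = (+0.452890, -0.335810, +0.030820)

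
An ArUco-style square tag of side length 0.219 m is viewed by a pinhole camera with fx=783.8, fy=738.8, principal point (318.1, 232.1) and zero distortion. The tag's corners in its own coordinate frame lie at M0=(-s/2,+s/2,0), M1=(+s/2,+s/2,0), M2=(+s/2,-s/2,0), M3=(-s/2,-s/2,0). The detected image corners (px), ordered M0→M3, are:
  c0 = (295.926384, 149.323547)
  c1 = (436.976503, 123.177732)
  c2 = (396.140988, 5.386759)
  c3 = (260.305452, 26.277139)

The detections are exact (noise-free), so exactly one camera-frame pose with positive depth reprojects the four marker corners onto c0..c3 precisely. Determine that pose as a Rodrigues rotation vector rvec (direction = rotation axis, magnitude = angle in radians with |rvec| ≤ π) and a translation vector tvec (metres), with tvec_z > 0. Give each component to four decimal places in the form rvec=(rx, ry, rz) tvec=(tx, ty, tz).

rvec=(-0.2805, -0.1569, -0.2386) tvec=(0.0452, -0.2523, 1.1819)

Intrinsics K: fx=783.8, fy=738.8, cx=318.1, cy=232.1
Marker side s = 0.219 m; corners in marker frame (Z=0):
  M0 = (-0.1095, +0.1095, 0)
  M1 = (+0.1095, +0.1095, 0)
  M2 = (+0.1095, -0.1095, 0)
  M3 = (-0.1095, -0.1095, 0)
Detected image corners:
  c0 = (295.926384, 149.323547) px
  c1 = (436.976503, 123.177732) px
  c2 = (396.140988, 5.386759) px
  c3 = (260.305452, 26.277139) px
Planar DLT: solve 8×8 A·h = b for H (H[2,2]=1):
  H  [+686.48469 +99.94577 +348.07814]
  H  [-95.15077 +533.27100 +74.41873]
  H  [+0.15721 -0.21540 +1.00000]
B = K⁻¹H; ‖b₁‖=0.846091, ‖b₂‖=0.846091; λ = 2/(‖b₁‖+‖b₂‖) = 1.181906, sign → tz>0 ⇒ λ=+1.181906
r₁ = λ·B[:,0] = (+0.95975,-0.21059,+0.18581); r₂ = λ·B[:,1] = (+0.25403,+0.93309,-0.25459)
r₃ = r₁×r₂ = (-0.11977,+0.29154,+0.94903); SVD([r₁ r₂ r₃]) → R = UVᵀ:
  R  [+0.95975 +0.25403 -0.11977]
  R  [-0.21059 +0.93309 +0.29154]
  R  [+0.18581 -0.25459 +0.94903]
t = (+0.04520, -0.25225, +1.18191) m
tr R = 2.841871; θ = arccos((tr R − 1)/2) = 0.400322 rad = 22.937°
axis k = ((R−Rᵀ)₃₂, (R−Rᵀ)₁₃, (R−Rᵀ)₂₁) / (2 sinθ) = (-0.700675, -0.392055, -0.596110)
rvec = θ·k = (-0.280495, -0.156948, -0.238636)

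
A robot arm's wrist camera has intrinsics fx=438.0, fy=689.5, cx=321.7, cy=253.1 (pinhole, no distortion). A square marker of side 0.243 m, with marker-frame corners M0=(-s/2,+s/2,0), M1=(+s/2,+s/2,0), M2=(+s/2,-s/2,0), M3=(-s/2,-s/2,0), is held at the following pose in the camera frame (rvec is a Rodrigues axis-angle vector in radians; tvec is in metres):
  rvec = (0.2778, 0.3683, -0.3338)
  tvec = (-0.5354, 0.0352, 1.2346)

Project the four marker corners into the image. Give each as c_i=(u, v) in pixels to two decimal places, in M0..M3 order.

c0=(121.37, 346.94) c1=(182.84, 317.53) c2=(143.43, 189.32) c3=(82.55, 229.64)

Intrinsics K: fx=438.0, fy=689.5, cx=321.7, cy=253.1
Marker side s = 0.243 m; corners in marker frame (Z=0):
  M0 = (-0.1215, +0.1215, 0)
  M1 = (+0.1215, +0.1215, 0)
  M2 = (+0.1215, -0.1215, 0)
  M3 = (-0.1215, -0.1215, 0)
rvec = (0.2778, 0.3683, -0.3338), |rvec| = θ = 0.56942 rad = 32.625°
Rodrigues: sinθ=0.53914, 1−cosθ=0.15779; R = I + sinθ·[k]× + (1−cosθ)·[k]×²:
    [+0.87977 +0.36584 +0.30359]
    [-0.26626 +0.90822 -0.32286]
    [-0.39384 +0.20320 +0.89644]
t = (-0.5354, 0.0352, 1.2346) m
M0: Pc = R·M0+t = (-0.59784, +0.17790, +1.30714); u = 438.0·(-0.59784)/1.30714 + 321.7 = 121.3736, v = 689.5·(+0.17790)/1.30714 + 253.1 = 346.9399
M1: Pc = R·M1+t = (-0.38406, +0.11320, +1.21144); u = 438.0·(-0.38406)/1.21144 + 321.7 = 182.8421, v = 689.5·(+0.11320)/1.21144 + 253.1 = 317.5278
M2: Pc = R·M2+t = (-0.47296, -0.10750, +1.16206); u = 438.0·(-0.47296)/1.16206 + 321.7 = 143.4341, v = 689.5·(-0.10750)/1.16206 + 253.1 = 189.3156
M3: Pc = R·M3+t = (-0.68674, -0.04280, +1.25776); u = 438.0·(-0.68674)/1.25776 + 321.7 = 82.5509, v = 689.5·(-0.04280)/1.25776 + 253.1 = 229.6382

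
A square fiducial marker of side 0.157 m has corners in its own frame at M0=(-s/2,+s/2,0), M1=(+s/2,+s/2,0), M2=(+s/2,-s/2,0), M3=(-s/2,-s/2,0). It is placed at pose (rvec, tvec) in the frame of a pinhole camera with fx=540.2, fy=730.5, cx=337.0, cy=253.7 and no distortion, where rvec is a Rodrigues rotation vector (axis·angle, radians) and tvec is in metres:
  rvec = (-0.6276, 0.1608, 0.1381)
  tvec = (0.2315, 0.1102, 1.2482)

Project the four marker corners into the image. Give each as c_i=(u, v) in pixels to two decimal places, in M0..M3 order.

c0=(399.44, 353.73) c1=(470.84, 363.94) c2=(473.17, 284.32) c3=(406.62, 276.64)

Intrinsics K: fx=540.2, fy=730.5, cx=337.0, cy=253.7
Marker side s = 0.157 m; corners in marker frame (Z=0):
  M0 = (-0.0785, +0.0785, 0)
  M1 = (+0.0785, +0.0785, 0)
  M2 = (+0.0785, -0.0785, 0)
  M3 = (-0.0785, -0.0785, 0)
rvec = (-0.6276, 0.1608, 0.1381), |rvec| = θ = 0.66243 rad = 37.954°
Rodrigues: sinθ=0.61503, 1−cosθ=0.21150; R = I + sinθ·[k]× + (1−cosθ)·[k]×²:
    [+0.97835 -0.17686 +0.10752]
    [+0.07958 +0.80096 +0.59340]
    [-0.19107 -0.57199 +0.79769]
t = (0.2315, 0.1102, 1.2482) m
M0: Pc = R·M0+t = (+0.14082, +0.16683, +1.21830); u = 540.2·(+0.14082)/1.21830 + 337.0 = 399.4388, v = 730.5·(+0.16683)/1.21830 + 253.7 = 353.7317
M1: Pc = R·M1+t = (+0.29442, +0.17932, +1.18830); u = 540.2·(+0.29442)/1.18830 + 337.0 = 470.8415, v = 730.5·(+0.17932)/1.18830 + 253.7 = 363.9375
M2: Pc = R·M2+t = (+0.32218, +0.05357, +1.27810); u = 540.2·(+0.32218)/1.27810 + 337.0 = 473.1734, v = 730.5·(+0.05357)/1.27810 + 253.7 = 284.3187
M3: Pc = R·M3+t = (+0.16858, +0.04108, +1.30810); u = 540.2·(+0.16858)/1.30810 + 337.0 = 406.6191, v = 730.5·(+0.04108)/1.30810 + 253.7 = 276.6394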